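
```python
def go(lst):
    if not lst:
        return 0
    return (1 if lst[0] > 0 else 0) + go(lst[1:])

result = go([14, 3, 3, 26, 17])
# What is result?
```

Count of positive elements in [14, 3, 3, 26, 17] = 5

Answer: 5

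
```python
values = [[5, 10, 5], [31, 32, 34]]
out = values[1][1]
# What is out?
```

Trace:
`values = [[5, 10, 5], [31, 32, 34]]` → values = [[5, 10, 5], [31, 32, 34]]
`out = values[1][1]` → out = 32
So out = 32

Answer: 32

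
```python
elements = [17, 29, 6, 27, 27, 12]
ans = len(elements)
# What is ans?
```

Trace:
`elements = [17, 29, 6, 27, 27, 12]` → elements = [17, 29, 6, 27, 27, 12]
`ans = len(elements)` → ans = 6
So ans = 6

Answer: 6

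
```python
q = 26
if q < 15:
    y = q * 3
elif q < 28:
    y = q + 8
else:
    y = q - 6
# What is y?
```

Trace:
`q = 26` → q = 26
`if q < 15: ...` → q < 15 is False, q < 28 is True → y = 34
So y = 34

Answer: 34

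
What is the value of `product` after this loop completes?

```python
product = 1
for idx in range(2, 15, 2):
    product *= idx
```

Product of even numbers 2 to 14
`product` takes the values: 1 → 2 → 8 → 48 → 384 → 3840 → 46080 → 645120

Answer: 645120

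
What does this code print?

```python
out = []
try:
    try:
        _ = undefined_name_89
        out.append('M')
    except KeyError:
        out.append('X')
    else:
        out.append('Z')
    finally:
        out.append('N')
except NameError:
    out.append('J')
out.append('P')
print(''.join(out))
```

Execution trace: 'N' (finally) → 'J' (outer except NameError) → 'P' (after the try/except). Output: NJP

Answer: NJP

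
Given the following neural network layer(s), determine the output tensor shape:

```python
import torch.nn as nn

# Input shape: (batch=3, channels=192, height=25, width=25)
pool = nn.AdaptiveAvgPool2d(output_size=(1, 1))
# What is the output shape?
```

Input: (3, 192, 25, 25) -> Output: (3, 192, 1, 1)

Answer: (3, 192, 1, 1)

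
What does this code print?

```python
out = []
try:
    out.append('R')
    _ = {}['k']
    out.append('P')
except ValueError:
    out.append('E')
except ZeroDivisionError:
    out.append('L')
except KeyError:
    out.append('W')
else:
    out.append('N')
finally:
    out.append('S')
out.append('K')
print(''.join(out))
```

Execution trace: 'R' (try body) → 'W' (except KeyError) → 'S' (finally) → 'K' (after the try/except). Output: RWSK

Answer: RWSK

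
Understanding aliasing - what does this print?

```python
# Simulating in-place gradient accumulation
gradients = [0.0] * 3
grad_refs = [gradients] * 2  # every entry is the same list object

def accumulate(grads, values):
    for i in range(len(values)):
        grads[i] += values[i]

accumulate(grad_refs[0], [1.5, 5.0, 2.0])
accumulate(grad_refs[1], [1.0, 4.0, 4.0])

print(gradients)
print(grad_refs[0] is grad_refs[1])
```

Key concept: gradient accumulation aliasing.
Step by step:
`gradients = [0.0] * 3` → gradients = [0.0, 0.0, 0.0]
`grad_refs = [gradients] * 2` → grad_refs = [[0.0, 0.0, 0.0], [0.0, 0.0, 0.0]]
`accumulate(grad_refs[0], [1.5, 5.0, 2.0])` → gradients = [1.5, 5.0, 2.0]; grad_refs = [[1.5, 5.0, 2.0], [1.5, 5.0, 2.0]]
`accumulate(grad_refs[1], [1.0, 4.0, 4.0])` → gradients = [2.5, 9.0, 6.0]; grad_refs = [[2.5, 9.0, 6.0], [2.5, 9.0, 6.0]]
`print(gradients)` → prints [2.5, 9.0, 6.0]
`print(grad_refs[0] is grad_refs[1])` → prints True

Answer:
[2.5, 9.0, 6.0]
True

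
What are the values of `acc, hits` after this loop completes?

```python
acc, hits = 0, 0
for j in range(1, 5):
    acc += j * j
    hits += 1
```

Sum of squares and count
`acc, hits` takes the values: (0, 0) → (1, 0) → (1, 1) → (5, 1) → (5, 2) → (14, 2) → (14, 3) → (30, 3) → (30, 4)

Answer: 30, 4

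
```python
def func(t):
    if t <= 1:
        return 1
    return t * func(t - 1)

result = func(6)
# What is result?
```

func(6) = 6 * 5 * 4 * 3 * 2 * 1 = 720

Answer: 720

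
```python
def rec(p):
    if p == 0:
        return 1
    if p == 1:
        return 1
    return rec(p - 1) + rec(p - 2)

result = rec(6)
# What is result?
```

Build up from base cases: rec(0)=1, rec(1)=1, rec(2)=2, rec(3)=3, rec(4)=5, rec(5)=8, rec(6)=13

Answer: 13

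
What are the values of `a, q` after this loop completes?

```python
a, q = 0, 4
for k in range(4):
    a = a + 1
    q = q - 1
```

a goes 0→4, q goes 4→0
`a, q` takes the values: (0, 4) → (1, 4) → (1, 3) → (2, 3) → (2, 2) → (3, 2) → (3, 1) → (4, 1) → (4, 0)

Answer: 4, 0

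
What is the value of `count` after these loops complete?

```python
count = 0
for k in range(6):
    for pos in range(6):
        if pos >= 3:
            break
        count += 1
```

Inner breaks at 3, outer runs 6 times
`count` takes the values: 0 → 1 → 2 → 3 → 4 → 5 → 6 → 7 → 8 → 9 → 10 → 11 → 12 → 13 → 14 → 15 → 16 → 17 → 18

Answer: 18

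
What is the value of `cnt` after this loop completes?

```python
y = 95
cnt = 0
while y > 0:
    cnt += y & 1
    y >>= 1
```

Count set bits in 95 (binary: 0b1011111)
`cnt` takes the values: 0 → 1 → 2 → 3 → 4 → 5 → 6

Answer: 6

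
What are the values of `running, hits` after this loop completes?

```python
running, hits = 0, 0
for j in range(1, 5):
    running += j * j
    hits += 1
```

Sum of squares and count
`running, hits` takes the values: (0, 0) → (1, 0) → (1, 1) → (5, 1) → (5, 2) → (14, 2) → (14, 3) → (30, 3) → (30, 4)

Answer: 30, 4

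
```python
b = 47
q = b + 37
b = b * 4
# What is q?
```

Trace:
`b = 47` → b = 47
`q = b + 37` → q = 84
`b = b * 4` → b = 188
So q = 84

Answer: 84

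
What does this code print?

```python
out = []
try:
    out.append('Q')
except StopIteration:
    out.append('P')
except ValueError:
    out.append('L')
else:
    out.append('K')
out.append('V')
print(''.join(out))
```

Execution trace: 'Q' (try body, no exception) → 'K' (else) → 'V' (after the try/except). Output: QKV

Answer: QKV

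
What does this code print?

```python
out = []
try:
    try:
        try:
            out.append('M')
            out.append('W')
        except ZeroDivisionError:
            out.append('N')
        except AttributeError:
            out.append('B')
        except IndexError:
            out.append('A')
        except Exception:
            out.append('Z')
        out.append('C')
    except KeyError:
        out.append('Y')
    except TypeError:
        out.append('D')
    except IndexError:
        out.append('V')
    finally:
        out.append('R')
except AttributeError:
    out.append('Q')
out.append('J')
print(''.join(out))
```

Execution trace: 'M' (inner try body) → 'W' (inner try body, no exception) → 'C' (try body, no exception) → 'R' (finally) → 'J' (after the try/except). Output: MWCRJ

Answer: MWCRJ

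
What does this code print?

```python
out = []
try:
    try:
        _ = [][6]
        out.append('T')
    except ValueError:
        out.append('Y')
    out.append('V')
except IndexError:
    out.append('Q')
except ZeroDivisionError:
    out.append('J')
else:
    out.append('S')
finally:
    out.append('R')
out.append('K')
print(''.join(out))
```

Execution trace: 'Q' (except IndexError) → 'R' (finally) → 'K' (after the try/except). Output: QRK

Answer: QRK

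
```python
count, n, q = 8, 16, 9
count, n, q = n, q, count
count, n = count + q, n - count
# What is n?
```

Trace:
`count, n, q = 8, 16, 9` → count = 8; n = 16; q = 9
`count, n, q = n, q, count` → count = 16; n = 9; q = 8
`count, n = count + q, n - count` → count = 24; n = -7
So n = -7

Answer: -7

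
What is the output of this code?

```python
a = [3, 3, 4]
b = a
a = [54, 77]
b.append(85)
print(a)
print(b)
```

Key concept: rebinding vs mutation: a is rebound to a new list, b still points at the original.
Step by step:
`a = [3, 3, 4]` → a = [3, 3, 4]
`b = a` → b = [3, 3, 4] (same object as a)
`a = [54, 77]` → a = [54, 77]
`b.append(85)` → b = [3, 3, 4, 85]
`print(a)` → prints [54, 77]
`print(b)` → prints [3, 3, 4, 85]

Answer:
[54, 77]
[3, 3, 4, 85]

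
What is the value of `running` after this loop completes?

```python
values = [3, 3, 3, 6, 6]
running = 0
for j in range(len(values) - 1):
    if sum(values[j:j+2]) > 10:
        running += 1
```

Count windows with sum > 10
`running` takes the values: 0 → 1

Answer: 1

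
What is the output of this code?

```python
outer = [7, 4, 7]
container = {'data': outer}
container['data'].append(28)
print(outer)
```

Key concept: dict holds reference to list.
Step by step:
`outer = [7, 4, 7]` → outer = [7, 4, 7]
`container = {'data': outer}` → container = {'data': [7, 4, 7]}
`container['data'].append(28)` → outer = [7, 4, 7, 28]; container = {'data': [7, 4, 7, 28]}
`print(outer)` → prints [7, 4, 7, 28]

Answer: [7, 4, 7, 28]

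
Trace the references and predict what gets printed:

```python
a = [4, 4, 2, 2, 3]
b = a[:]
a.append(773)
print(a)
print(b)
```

Key concept: slice [:] creates copy.
Step by step:
`a = [4, 4, 2, 2, 3]` → a = [4, 4, 2, 2, 3]
`b = a[:]` → b = [4, 4, 2, 2, 3]
`a.append(773)` → a = [4, 4, 2, 2, 3, 773]
`print(a)` → prints [4, 4, 2, 2, 3, 773]
`print(b)` → prints [4, 4, 2, 2, 3]

Answer:
[4, 4, 2, 2, 3, 773]
[4, 4, 2, 2, 3]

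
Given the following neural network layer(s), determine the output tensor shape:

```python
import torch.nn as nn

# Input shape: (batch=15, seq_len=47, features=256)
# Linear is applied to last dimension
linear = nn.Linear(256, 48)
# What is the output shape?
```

Input: (15, 47, 256) -> Output: (15, 47, 48)

Answer: (15, 47, 48)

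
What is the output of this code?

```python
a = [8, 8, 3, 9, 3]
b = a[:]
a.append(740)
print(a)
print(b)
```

Key concept: slice [:] creates copy.
Step by step:
`a = [8, 8, 3, 9, 3]` → a = [8, 8, 3, 9, 3]
`b = a[:]` → b = [8, 8, 3, 9, 3]
`a.append(740)` → a = [8, 8, 3, 9, 3, 740]
`print(a)` → prints [8, 8, 3, 9, 3, 740]
`print(b)` → prints [8, 8, 3, 9, 3]

Answer:
[8, 8, 3, 9, 3, 740]
[8, 8, 3, 9, 3]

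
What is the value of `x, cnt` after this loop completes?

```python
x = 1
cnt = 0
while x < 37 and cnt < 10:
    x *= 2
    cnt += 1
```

Double until >= 37 or 10 iterations
`x, cnt` takes the values: (1, 0) → (2, 0) → (2, 1) → (4, 1) → (4, 2) → (8, 2) → (8, 3) → (16, 3) → (16, 4) → (32, 4) → (32, 5) → (64, 5) → (64, 6)

Answer: 64, 6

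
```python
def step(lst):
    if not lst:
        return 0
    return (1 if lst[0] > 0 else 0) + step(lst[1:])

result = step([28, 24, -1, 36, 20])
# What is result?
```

Count of positive elements in [28, 24, -1, 36, 20] = 4

Answer: 4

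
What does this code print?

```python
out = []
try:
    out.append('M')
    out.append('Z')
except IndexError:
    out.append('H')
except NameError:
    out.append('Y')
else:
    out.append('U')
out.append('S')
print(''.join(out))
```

Execution trace: 'M' (try body) → 'Z' (try body, no exception) → 'U' (else) → 'S' (after the try/except). Output: MZUS

Answer: MZUS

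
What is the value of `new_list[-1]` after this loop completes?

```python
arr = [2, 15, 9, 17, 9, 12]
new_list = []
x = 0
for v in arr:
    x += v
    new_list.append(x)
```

Cumulative sum ends at 64
`new_list` takes the values: [] → [2] → [2, 17] → [2, 17, 26] → [2, 17, 26, 43] → [2, 17, 26, 43, 52] → [2, 17, 26, 43, 52, 64]
So `new_list[-1]` = 64

Answer: 64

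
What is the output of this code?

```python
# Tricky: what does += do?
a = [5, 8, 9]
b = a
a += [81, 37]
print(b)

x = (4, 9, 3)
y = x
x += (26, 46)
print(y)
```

Key concept: += behavior differs for mutable vs immutable.
Step by step:
`a = [5, 8, 9]` → a = [5, 8, 9]
`b = a` → b = [5, 8, 9] (same object as a)
`a += [81, 37]` → a = [5, 8, 9, 81, 37] (same object as b); b = [5, 8, 9, 81, 37] (same object as a)
`print(b)` → prints [5, 8, 9, 81, 37]
`x = (4, 9, 3)` → x = (4, 9, 3)
`y = x` → y = (4, 9, 3)
`x += (26, 46)` → x = (4, 9, 3, 26, 46)
`print(y)` → prints (4, 9, 3)

Answer:
[5, 8, 9, 81, 37]
(4, 9, 3)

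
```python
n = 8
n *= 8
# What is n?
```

Trace:
`n = 8` → n = 8
`n *= 8` → n = 64
So n = 64

Answer: 64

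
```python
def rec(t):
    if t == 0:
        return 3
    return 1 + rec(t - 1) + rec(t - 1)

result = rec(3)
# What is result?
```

rec(t) = 1 + 2·rec(t-1), rec(0)=3. Closed form: (3+1)·2^3 - 1 = 31.

Answer: 31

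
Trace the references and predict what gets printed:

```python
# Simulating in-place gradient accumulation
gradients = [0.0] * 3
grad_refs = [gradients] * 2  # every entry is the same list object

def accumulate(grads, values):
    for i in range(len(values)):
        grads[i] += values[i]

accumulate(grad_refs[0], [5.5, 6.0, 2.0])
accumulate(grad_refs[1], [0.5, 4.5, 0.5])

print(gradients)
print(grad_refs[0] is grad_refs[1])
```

Key concept: gradient accumulation aliasing.
Step by step:
`gradients = [0.0] * 3` → gradients = [0.0, 0.0, 0.0]
`grad_refs = [gradients] * 2` → grad_refs = [[0.0, 0.0, 0.0], [0.0, 0.0, 0.0]]
`accumulate(grad_refs[0], [5.5, 6.0, 2.0])` → gradients = [5.5, 6.0, 2.0]; grad_refs = [[5.5, 6.0, 2.0], [5.5, 6.0, 2.0]]
`accumulate(grad_refs[1], [0.5, 4.5, 0.5])` → gradients = [6.0, 10.5, 2.5]; grad_refs = [[6.0, 10.5, 2.5], [6.0, 10.5, 2.5]]
`print(gradients)` → prints [6.0, 10.5, 2.5]
`print(grad_refs[0] is grad_refs[1])` → prints True

Answer:
[6.0, 10.5, 2.5]
True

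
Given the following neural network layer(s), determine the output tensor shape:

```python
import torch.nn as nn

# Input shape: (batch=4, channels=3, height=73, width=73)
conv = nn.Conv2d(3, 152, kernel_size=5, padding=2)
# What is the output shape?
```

Input: (4, 3, 73, 73) -> Output: (4, 152, 73, 73)

Answer: (4, 152, 73, 73)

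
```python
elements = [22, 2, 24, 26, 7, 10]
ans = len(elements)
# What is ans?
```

Trace:
`elements = [22, 2, 24, 26, 7, 10]` → elements = [22, 2, 24, 26, 7, 10]
`ans = len(elements)` → ans = 6
So ans = 6

Answer: 6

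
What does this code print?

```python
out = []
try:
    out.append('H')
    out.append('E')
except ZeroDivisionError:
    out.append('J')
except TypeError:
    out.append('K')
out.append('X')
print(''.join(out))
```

Execution trace: 'H' (try body) → 'E' (try body, no exception) → 'X' (after the try/except). Output: HEX

Answer: HEX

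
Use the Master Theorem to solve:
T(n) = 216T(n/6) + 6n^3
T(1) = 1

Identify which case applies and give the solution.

a=216, b=6, f(n)=6n^3. log_6(216) = 3. Since c=3 = 3, Case 2 applies: T(n) = Θ(n^log_b(a) · log n) = O(n^3 log n).

Answer: O(n^3 log n) - Case 2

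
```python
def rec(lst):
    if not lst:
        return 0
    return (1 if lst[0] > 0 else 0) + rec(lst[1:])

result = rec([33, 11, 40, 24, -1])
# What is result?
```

Count of positive elements in [33, 11, 40, 24, -1] = 4

Answer: 4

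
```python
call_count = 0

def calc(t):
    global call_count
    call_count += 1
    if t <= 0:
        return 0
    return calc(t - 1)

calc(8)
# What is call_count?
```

Linear recursion stepping by 1: 9 calls from t=8 down to ≤0.

Answer: 9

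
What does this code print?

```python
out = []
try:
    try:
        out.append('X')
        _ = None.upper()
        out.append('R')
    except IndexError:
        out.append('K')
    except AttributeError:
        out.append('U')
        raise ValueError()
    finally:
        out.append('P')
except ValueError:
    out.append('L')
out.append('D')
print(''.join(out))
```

Execution trace: 'X' (try body) → 'U' (except AttributeError) → 'P' (finally) → 'L' (outer except ValueError) → 'D' (after the try/except). Output: XUPLD

Answer: XUPLD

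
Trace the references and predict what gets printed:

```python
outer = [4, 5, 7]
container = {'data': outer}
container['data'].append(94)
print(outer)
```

Key concept: dict holds reference to list.
Step by step:
`outer = [4, 5, 7]` → outer = [4, 5, 7]
`container = {'data': outer}` → container = {'data': [4, 5, 7]}
`container['data'].append(94)` → outer = [4, 5, 7, 94]; container = {'data': [4, 5, 7, 94]}
`print(outer)` → prints [4, 5, 7, 94]

Answer: [4, 5, 7, 94]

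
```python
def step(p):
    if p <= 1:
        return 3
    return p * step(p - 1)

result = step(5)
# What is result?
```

step(5) = 5 * 4 * 3 * 2 * 3 = 360

Answer: 360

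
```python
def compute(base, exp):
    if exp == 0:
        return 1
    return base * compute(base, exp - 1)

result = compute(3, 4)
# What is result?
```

compute(3, 4) = 3 * 3 * 3 * 3 = 81

Answer: 81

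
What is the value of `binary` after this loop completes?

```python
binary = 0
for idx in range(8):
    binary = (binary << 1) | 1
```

Build 8 consecutive 1-bits: 0b11111111
`binary` takes the values: 0 → 1 → 3 → 7 → 15 → 31 → 63 → 127 → 255

Answer: 255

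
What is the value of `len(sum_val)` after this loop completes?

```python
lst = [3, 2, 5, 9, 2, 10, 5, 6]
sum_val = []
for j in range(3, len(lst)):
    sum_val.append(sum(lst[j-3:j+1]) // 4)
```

Number of 4-element averages
`sum_val` takes the values: [] → [4] → [4, 4] → [4, 4, 6] → [4, 4, 6, 6] → [4, 4, 6, 6, 5]
So `len(sum_val)` = 5

Answer: 5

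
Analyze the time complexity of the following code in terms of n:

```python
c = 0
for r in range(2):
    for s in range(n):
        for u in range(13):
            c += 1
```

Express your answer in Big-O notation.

Each loop level contributes: 1 × n × 1. Multiplying the contributions gives O(n).

Answer: O(n)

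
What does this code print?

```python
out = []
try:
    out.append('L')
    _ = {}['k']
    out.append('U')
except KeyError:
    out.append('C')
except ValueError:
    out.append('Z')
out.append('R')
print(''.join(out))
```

Execution trace: 'L' (try body) → 'C' (except KeyError) → 'R' (after the try/except). Output: LCR

Answer: LCR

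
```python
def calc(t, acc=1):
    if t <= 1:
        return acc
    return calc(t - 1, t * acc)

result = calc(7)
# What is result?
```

Accumulator trace (n, acc): (7, 1) -> (6, 7) -> (5, 42) -> (4, 210) -> (3, 840) -> (2, 2520) -> (1, 5040) -> return 5040

Answer: 5040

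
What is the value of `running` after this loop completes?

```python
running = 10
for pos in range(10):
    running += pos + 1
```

Start at 10, add 1 to 10 = 65
`running` takes the values: 10 → 11 → 13 → 16 → 20 → 25 → 31 → 38 → 46 → 55 → 65

Answer: 65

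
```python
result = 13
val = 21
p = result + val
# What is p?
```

Trace:
`result = 13` → result = 13
`val = 21` → val = 21
`p = result + val` → p = 34
So p = 34

Answer: 34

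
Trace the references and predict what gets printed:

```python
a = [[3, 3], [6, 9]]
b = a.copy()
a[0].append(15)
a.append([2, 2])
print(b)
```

Key concept: shallow copy with nested lists.
Step by step:
`a = [[3, 3], [6, 9]]` → a = [[3, 3], [6, 9]]
`b = a.copy()` → b = [[3, 3], [6, 9]]
`a[0].append(15)` → a = [[3, 3, 15], [6, 9]]; b = [[3, 3, 15], [6, 9]]
`a.append([2, 2])` → a = [[3, 3, 15], [6, 9], [2, 2]]
`print(b)` → prints [[3, 3, 15], [6, 9]]

Answer: [[3, 3, 15], [6, 9]]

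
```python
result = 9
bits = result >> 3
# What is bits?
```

Trace:
`result = 9` → result = 9
`bits = result >> 3` → bits = 1
So bits = 1

Answer: 1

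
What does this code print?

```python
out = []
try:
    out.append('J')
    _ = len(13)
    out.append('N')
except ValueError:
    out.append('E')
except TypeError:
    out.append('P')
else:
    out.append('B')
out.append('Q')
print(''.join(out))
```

Execution trace: 'J' (try body) → 'P' (except TypeError) → 'Q' (after the try/except). Output: JPQ

Answer: JPQ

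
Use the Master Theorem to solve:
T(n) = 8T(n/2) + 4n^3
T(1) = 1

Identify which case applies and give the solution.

a=8, b=2, f(n)=4n^3. log_2(8) = 3. Since c=3 = 3, Case 2 applies: T(n) = Θ(n^log_b(a) · log n) = O(n^3 log n).

Answer: O(n^3 log n) - Case 2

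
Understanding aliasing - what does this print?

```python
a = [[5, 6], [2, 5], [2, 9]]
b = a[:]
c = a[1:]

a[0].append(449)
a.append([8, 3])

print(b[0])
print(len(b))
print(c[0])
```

Key concept: slice with nested mutation.
Step by step:
`a = [[5, 6], [2, 5], [2, 9]]` → a = [[5, 6], [2, 5], [2, 9]]
`b = a[:]` → b = [[5, 6], [2, 5], [2, 9]]
`c = a[1:]` → c = [[2, 5], [2, 9]]
`a[0].append(449)` → a = [[5, 6, 449], [2, 5], [2, 9]]; b = [[5, 6, 449], [2, 5], [2, 9]]
`a.append([8, 3])` → a = [[5, 6, 449], [2, 5], [2, 9], [8, 3]]
`print(b[0])` → prints [5, 6, 449]
`print(len(b))` → prints 3
`print(c[0])` → prints [2, 5]

Answer:
[5, 6, 449]
3
[2, 5]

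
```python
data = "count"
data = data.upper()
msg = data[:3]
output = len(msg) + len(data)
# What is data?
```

Trace:
`data = "count"` → data = 'count'
`data = data.upper()` → data = 'COUNT'
`msg = data[:3]` → msg = 'COU'
`output = len(msg) + len(data)` → output = 8
So data = 'COUNT'

Answer: 'COUNT'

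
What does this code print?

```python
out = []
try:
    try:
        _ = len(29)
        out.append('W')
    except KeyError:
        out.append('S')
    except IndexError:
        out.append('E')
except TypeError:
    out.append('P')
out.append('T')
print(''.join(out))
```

Execution trace: 'P' (outer except TypeError) → 'T' (after the try/except). Output: PT

Answer: PT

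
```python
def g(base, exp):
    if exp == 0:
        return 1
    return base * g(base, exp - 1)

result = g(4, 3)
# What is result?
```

g(4, 3) = 4 * 4 * 4 = 64

Answer: 64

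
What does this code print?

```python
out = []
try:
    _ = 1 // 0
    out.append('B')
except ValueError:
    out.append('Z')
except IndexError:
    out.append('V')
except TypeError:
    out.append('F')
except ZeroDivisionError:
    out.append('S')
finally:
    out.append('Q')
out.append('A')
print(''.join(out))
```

Execution trace: 'S' (except ZeroDivisionError) → 'Q' (finally) → 'A' (after the try/except). Output: SQA

Answer: SQA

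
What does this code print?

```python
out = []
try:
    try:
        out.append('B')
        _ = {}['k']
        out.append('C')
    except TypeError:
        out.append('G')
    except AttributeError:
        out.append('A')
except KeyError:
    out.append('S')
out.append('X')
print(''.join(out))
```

Execution trace: 'B' (try body) → 'S' (outer except KeyError) → 'X' (after the try/except). Output: BSX

Answer: BSX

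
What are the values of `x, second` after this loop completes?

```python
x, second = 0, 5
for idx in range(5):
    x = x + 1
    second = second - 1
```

x goes 0→5, second goes 5→0
`x, second` takes the values: (0, 5) → (1, 5) → (1, 4) → (2, 4) → (2, 3) → (3, 3) → (3, 2) → (4, 2) → (4, 1) → (5, 1) → (5, 0)

Answer: 5, 0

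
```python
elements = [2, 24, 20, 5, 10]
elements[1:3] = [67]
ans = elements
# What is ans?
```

Trace:
`elements = [2, 24, 20, 5, 10]` → elements = [2, 24, 20, 5, 10]
`elements[1:3] = [67]` → elements = [2, 67, 5, 10]
`ans = elements` → ans = [2, 67, 5, 10]
So ans = [2, 67, 5, 10]

Answer: [2, 67, 5, 10]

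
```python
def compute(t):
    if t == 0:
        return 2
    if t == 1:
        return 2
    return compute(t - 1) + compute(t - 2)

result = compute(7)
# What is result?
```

Build up from base cases: compute(0)=2, compute(1)=2, compute(2)=4, compute(3)=6, compute(4)=10, compute(5)=16, compute(6)=26, ..., compute(7)=42

Answer: 42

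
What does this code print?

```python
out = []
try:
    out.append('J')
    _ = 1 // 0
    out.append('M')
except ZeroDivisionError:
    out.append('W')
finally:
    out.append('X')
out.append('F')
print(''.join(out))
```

Execution trace: 'J' (try body) → 'W' (except ZeroDivisionError) → 'X' (finally) → 'F' (after the try/except). Output: JWXF

Answer: JWXF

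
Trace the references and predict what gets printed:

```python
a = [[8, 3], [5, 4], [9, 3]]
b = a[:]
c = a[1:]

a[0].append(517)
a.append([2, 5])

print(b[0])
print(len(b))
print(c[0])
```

Key concept: slice with nested mutation.
Step by step:
`a = [[8, 3], [5, 4], [9, 3]]` → a = [[8, 3], [5, 4], [9, 3]]
`b = a[:]` → b = [[8, 3], [5, 4], [9, 3]]
`c = a[1:]` → c = [[5, 4], [9, 3]]
`a[0].append(517)` → a = [[8, 3, 517], [5, 4], [9, 3]]; b = [[8, 3, 517], [5, 4], [9, 3]]
`a.append([2, 5])` → a = [[8, 3, 517], [5, 4], [9, 3], [2, 5]]
`print(b[0])` → prints [8, 3, 517]
`print(len(b))` → prints 3
`print(c[0])` → prints [5, 4]

Answer:
[8, 3, 517]
3
[5, 4]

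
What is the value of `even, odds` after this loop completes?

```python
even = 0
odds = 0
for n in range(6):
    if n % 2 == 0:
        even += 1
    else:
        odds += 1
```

Count evens and odds in range(6)
`even, odds` takes the values: (0, 0) → (1, 0) → (1, 1) → (2, 1) → (2, 2) → (3, 2) → (3, 3)

Answer: 3, 3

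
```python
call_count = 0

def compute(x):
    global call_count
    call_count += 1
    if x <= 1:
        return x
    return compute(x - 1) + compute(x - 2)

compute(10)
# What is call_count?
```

Calls(x) = 1 + Calls(x-1) + Calls(x-2); Calls(0)=Calls(1)=1. For x=10 this gives 177.

Answer: 177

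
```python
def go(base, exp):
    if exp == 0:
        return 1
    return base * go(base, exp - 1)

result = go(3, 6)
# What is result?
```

go(3, 6) = 3 * 3 * 3 * 3 * 3 * 3 = 729

Answer: 729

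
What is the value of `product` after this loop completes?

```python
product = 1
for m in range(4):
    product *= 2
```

2^4 = 16
`product` takes the values: 1 → 2 → 4 → 8 → 16

Answer: 16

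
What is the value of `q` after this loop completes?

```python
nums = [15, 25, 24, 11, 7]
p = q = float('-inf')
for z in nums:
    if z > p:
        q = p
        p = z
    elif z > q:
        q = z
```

Second largest (with repeats) in [15, 25, 24, 11, 7]
`q` takes the values: -inf → 15 → 24

Answer: 24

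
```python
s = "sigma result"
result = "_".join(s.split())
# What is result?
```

Trace:
`s = "sigma result"` → s = 'sigma result'
`result = "_".join(s.split())` → result = 'sigma_result'
So result = 'sigma_result'

Answer: 'sigma_result'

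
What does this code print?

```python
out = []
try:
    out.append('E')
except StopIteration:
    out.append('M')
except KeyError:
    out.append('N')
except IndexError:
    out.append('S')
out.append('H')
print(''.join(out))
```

Execution trace: 'E' (try body, no exception) → 'H' (after the try/except). Output: EH

Answer: EH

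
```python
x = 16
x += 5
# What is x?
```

Trace:
`x = 16` → x = 16
`x += 5` → x = 21
So x = 21

Answer: 21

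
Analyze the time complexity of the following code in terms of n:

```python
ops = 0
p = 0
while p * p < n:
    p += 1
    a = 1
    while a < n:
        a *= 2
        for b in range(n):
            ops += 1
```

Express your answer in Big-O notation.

Each loop level contributes: √n × log n × n. Multiplying the contributions gives O(n√n log n).

Answer: O(n√n log n)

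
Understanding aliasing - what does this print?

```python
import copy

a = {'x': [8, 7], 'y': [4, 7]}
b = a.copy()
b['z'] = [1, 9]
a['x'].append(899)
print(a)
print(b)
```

Key concept: shallow copy of dict with mutable values.
Step by step:
`a = {'x': [8, 7], 'y': [4, 7]}` → a = {'x': [8, 7], 'y': [4, 7]}
`b = a.copy()` → b = {'x': [8, 7], 'y': [4, 7]}
`b['z'] = [1, 9]` → b = {'x': [8, 7], 'y': [4, 7], 'z': [1, 9]}
`a['x'].append(899)` → a = {'x': [8, 7, 899], 'y': [4, 7]}; b = {'x': [8, 7, 899], 'y': [4, 7], 'z': [1, 9]}
`print(a)` → prints {'x': [8, 7, 899], 'y': [4, 7]}
`print(b)` → prints {'x': [8, 7, 899], 'y': [4, 7], 'z': [1, 9]}

Answer:
{'x': [8, 7, 899], 'y': [4, 7]}
{'x': [8, 7, 899], 'y': [4, 7], 'z': [1, 9]}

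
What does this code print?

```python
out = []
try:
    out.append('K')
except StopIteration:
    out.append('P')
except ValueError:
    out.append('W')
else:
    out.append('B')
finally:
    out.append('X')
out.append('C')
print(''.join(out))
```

Execution trace: 'K' (try body, no exception) → 'B' (else) → 'X' (finally) → 'C' (after the try/except). Output: KBXC

Answer: KBXC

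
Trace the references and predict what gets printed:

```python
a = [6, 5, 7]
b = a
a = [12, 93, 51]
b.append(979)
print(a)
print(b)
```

Key concept: rebinding vs mutation: a is rebound to a new list, b still points at the original.
Step by step:
`a = [6, 5, 7]` → a = [6, 5, 7]
`b = a` → b = [6, 5, 7] (same object as a)
`a = [12, 93, 51]` → a = [12, 93, 51]
`b.append(979)` → b = [6, 5, 7, 979]
`print(a)` → prints [12, 93, 51]
`print(b)` → prints [6, 5, 7, 979]

Answer:
[12, 93, 51]
[6, 5, 7, 979]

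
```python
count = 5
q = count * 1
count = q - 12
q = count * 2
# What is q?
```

Trace:
`count = 5` → count = 5
`q = count * 1` → q = 5
`count = q - 12` → count = -7
`q = count * 2` → q = -14
So q = -14

Answer: -14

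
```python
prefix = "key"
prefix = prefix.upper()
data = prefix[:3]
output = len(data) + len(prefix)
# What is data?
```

Trace:
`prefix = "key"` → prefix = 'key'
`prefix = prefix.upper()` → prefix = 'KEY'
`data = prefix[:3]` → data = 'KEY'
`output = len(data) + len(prefix)` → output = 6
So data = 'KEY'

Answer: 'KEY'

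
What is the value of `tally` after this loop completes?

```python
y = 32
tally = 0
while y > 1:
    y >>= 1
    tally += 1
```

Count right shifts until 1
`tally` takes the values: 0 → 1 → 2 → 3 → 4 → 5

Answer: 5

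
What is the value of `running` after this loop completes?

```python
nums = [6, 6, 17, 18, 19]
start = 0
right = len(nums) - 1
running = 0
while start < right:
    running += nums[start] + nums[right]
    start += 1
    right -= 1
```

Sum of pairs from ends
`running` takes the values: 0 → 25 → 49

Answer: 49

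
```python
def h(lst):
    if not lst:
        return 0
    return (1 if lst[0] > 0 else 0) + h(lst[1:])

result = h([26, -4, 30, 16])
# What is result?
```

Count of positive elements in [26, -4, 30, 16] = 3

Answer: 3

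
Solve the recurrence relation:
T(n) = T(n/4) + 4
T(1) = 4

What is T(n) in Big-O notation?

Each step divides n by 4 and adds 4. After log_4(n) steps we reach T(1)=4. So T(n) = 4·log_4(n) + 4 = O(log n).

Answer: O(log n)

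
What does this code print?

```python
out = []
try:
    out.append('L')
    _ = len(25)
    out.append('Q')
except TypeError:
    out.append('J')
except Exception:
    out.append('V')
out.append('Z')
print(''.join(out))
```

Execution trace: 'L' (try body) → 'J' (except TypeError) → 'Z' (after the try/except). Output: LJZ

Answer: LJZ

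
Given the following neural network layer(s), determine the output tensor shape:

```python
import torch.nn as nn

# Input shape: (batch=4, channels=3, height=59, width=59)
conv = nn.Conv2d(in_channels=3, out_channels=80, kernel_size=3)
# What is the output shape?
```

Input: (4, 3, 59, 59) -> Output: (4, 80, 57, 57)

Answer: (4, 80, 57, 57)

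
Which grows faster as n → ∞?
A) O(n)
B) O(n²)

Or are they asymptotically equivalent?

O(n) vs O(n²): Higher order terms dominate.

Answer: B) O(n²) grows faster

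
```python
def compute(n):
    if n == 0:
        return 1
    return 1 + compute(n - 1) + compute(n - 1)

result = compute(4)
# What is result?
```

compute(n) = 1 + 2·compute(n-1), compute(0)=1. Closed form: (1+1)·2^4 - 1 = 31.

Answer: 31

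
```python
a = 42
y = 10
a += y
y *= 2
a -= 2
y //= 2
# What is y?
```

Trace:
`a = 42` → a = 42
`y = 10` → y = 10
`a += y` → a = 52
`y *= 2` → y = 20
`a -= 2` → a = 50
`y //= 2` → y = 10
So y = 10

Answer: 10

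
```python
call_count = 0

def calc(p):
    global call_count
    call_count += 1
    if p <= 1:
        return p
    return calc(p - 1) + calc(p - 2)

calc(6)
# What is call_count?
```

Calls(p) = 1 + Calls(p-1) + Calls(p-2); Calls(0)=Calls(1)=1. For p=6 this gives 25.

Answer: 25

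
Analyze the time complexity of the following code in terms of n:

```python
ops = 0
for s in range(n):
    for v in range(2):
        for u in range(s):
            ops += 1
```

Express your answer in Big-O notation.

Each loop level contributes: n × 1 × n. Multiplying the contributions gives O(n^2).

Answer: O(n^2)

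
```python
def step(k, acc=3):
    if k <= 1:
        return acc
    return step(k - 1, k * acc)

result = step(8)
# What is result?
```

Accumulator trace (n, acc): (8, 3) -> (7, 24) -> (6, 168) -> (5, 1008) -> (4, 5040) -> (3, 20160) -> (2, 60480) -> (1, 120960) -> return 120960

Answer: 120960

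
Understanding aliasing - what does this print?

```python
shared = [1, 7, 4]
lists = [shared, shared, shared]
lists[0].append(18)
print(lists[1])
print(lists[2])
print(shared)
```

Key concept: list of same reference.
Step by step:
`shared = [1, 7, 4]` → shared = [1, 7, 4]
`lists = [shared, shared, shared]` → lists = [[1, 7, 4], [1, 7, 4], [1, 7, 4]]
`lists[0].append(18)` → shared = [1, 7, 4, 18]; lists = [[1, 7, 4, 18], [1, 7, 4, 18], [1, 7, 4, 18]]
`print(lists[1])` → prints [1, 7, 4, 18]
`print(lists[2])` → prints [1, 7, 4, 18]
`print(shared)` → prints [1, 7, 4, 18]

Answer:
[1, 7, 4, 18]
[1, 7, 4, 18]
[1, 7, 4, 18]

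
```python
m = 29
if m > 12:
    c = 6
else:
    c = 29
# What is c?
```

Trace:
`m = 29` → m = 29
`if m > 12: ...` → m > 12 is True → c = 6
So c = 6

Answer: 6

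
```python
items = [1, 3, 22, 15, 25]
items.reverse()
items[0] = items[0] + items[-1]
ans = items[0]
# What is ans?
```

Trace:
`items = [1, 3, 22, 15, 25]` → items = [1, 3, 22, 15, 25]
`items.reverse()` → items = [25, 15, 22, 3, 1]
`items[0] = items[0] + items[-1]` → items = [26, 15, 22, 3, 1]
`ans = items[0]` → ans = 26
So ans = 26

Answer: 26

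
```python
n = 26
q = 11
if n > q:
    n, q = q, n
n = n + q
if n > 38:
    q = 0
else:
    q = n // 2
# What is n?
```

Trace:
`n = 26` → n = 26
`q = 11` → q = 11
`if n > q: ...` → n > q is True → n = 11; q = 26
`n = n + q` → n = 37
`if n > 38: ...` → n > 38 is False, take else branch → q = 18
So n = 37

Answer: 37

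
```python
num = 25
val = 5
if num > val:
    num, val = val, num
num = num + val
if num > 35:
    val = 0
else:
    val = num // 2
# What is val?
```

Trace:
`num = 25` → num = 25
`val = 5` → val = 5
`if num > val: ...` → num > val is True → num = 5; val = 25
`num = num + val` → num = 30
`if num > 35: ...` → num > 35 is False, take else branch → val = 15
So val = 15

Answer: 15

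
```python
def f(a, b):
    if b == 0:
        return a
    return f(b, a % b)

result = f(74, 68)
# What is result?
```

f(74, 68) -> f(68, 6) -> f(6, 2) -> f(2, 0) -> 2

Answer: 2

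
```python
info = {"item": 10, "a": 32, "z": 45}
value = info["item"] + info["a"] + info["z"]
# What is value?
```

Trace:
`info = {"item": 10, "a": 32, "z": 45}` → info = {'item': 10, 'a': 32, 'z': 45}
`value = info["item"] + info["a"] + info["z"]` → value = 87
So value = 87

Answer: 87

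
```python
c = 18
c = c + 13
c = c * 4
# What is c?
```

Trace:
`c = 18` → c = 18
`c = c + 13` → c = 31
`c = c * 4` → c = 124
So c = 124

Answer: 124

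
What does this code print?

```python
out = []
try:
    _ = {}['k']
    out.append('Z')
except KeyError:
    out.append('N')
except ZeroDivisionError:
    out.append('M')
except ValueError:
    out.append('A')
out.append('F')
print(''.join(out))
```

Execution trace: 'N' (except KeyError) → 'F' (after the try/except). Output: NF

Answer: NF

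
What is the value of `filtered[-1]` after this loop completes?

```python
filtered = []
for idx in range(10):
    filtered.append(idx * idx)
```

Last element of squares 0 to 9
`filtered` takes the values: [] → [0] → [0, 1] → [0, 1, 4] → [0, 1, 4, 9] → [0, 1, 4, 9, 16] → [0, 1, 4, 9, 16, 25] → [0, 1, 4, 9, 16, 25, 36] → [0, 1, 4, 9, 16, 25, 36, 49] → [0, 1, 4, 9, 16, 25, 36, 49, 64] → [0, 1, 4, 9, 16, 25, 36, 49, 64, 81]
So `filtered[-1]` = 81

Answer: 81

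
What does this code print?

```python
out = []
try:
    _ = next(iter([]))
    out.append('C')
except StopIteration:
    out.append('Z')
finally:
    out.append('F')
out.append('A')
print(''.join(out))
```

Execution trace: 'Z' (except StopIteration) → 'F' (finally) → 'A' (after the try/except). Output: ZFA

Answer: ZFA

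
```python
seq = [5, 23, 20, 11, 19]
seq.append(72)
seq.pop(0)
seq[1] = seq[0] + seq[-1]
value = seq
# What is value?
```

Trace:
`seq = [5, 23, 20, 11, 19]` → seq = [5, 23, 20, 11, 19]
`seq.append(72)` → seq = [5, 23, 20, 11, 19, 72]
`seq.pop(0)` → seq = [23, 20, 11, 19, 72]
`seq[1] = seq[0] + seq[-1]` → seq = [23, 95, 11, 19, 72]
`value = seq` → value = [23, 95, 11, 19, 72]
So value = [23, 95, 11, 19, 72]

Answer: [23, 95, 11, 19, 72]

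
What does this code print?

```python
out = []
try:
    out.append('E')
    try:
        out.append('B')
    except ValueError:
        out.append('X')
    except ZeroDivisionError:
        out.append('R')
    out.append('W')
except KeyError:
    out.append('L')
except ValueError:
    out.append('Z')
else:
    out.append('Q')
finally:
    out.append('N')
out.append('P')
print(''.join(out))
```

Execution trace: 'E' (try body) → 'B' (inner try body, no exception) → 'W' (try body, no exception) → 'Q' (else) → 'N' (finally) → 'P' (after the try/except). Output: EBWQNP

Answer: EBWQNP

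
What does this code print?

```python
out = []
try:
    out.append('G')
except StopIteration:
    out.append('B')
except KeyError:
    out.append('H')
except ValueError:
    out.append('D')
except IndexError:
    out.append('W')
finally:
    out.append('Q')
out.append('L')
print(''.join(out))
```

Execution trace: 'G' (try body, no exception) → 'Q' (finally) → 'L' (after the try/except). Output: GQL

Answer: GQL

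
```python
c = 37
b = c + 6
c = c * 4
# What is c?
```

Trace:
`c = 37` → c = 37
`b = c + 6` → b = 43
`c = c * 4` → c = 148
So c = 148

Answer: 148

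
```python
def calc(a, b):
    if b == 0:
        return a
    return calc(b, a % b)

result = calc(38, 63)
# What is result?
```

calc(38, 63) -> calc(63, 38) -> calc(38, 25) -> calc(25, 13) -> calc(13, 12) -> calc(12, 1) -> calc(1, 0) -> 1

Answer: 1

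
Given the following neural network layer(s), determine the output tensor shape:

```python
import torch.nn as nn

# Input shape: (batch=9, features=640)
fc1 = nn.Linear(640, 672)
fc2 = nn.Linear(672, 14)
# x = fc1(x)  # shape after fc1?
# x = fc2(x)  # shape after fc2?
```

Input: (9, 640) -> after fc1: (9, 672) -> Output: (9, 14)

Answer: (9, 14)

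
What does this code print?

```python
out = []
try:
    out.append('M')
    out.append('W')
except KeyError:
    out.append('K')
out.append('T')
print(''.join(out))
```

Execution trace: 'M' (try body) → 'W' (try body, no exception) → 'T' (after the try/except). Output: MWT

Answer: MWT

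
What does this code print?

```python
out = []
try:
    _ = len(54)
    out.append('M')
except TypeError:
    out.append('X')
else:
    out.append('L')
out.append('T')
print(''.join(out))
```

Execution trace: 'X' (except TypeError) → 'T' (after the try/except). Output: XT

Answer: XT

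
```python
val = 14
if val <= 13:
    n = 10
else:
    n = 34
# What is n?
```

Trace:
`val = 14` → val = 14
`if val <= 13: ...` → val <= 13 is False, take else branch → n = 34
So n = 34

Answer: 34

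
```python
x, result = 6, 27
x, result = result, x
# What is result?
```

Trace:
`x, result = 6, 27` → x = 6; result = 27
`x, result = result, x` → x = 27; result = 6
So result = 6

Answer: 6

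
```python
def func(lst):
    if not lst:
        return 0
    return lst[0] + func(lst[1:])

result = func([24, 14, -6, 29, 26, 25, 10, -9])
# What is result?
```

24 + 14 + (-6) + 29 + 26 + 25 + 10 + (-9) + 0 = 113

Answer: 113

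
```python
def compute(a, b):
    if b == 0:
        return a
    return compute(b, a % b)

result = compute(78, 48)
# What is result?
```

compute(78, 48) -> compute(48, 30) -> compute(30, 18) -> compute(18, 12) -> compute(12, 6) -> compute(6, 0) -> 6

Answer: 6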